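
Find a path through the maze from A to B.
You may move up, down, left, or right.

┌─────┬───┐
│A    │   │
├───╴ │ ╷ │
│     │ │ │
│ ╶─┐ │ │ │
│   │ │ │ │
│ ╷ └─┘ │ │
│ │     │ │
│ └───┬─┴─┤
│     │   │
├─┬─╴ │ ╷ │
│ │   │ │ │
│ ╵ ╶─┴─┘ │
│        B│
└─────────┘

Finding the shortest path through the maze:
Path length: 16 steps
Directions: right → right → down → left → left → down → down → down → right → right → down → left → down → right → right → right

Solution:

┌─────┬───┐
│A → ↓│   │
├───╴ │ ╷ │
│↓ ← ↲│ │ │
│ ╶─┐ │ │ │
│↓  │ │ │ │
│ ╷ └─┘ │ │
│↓│     │ │
│ └───┬─┴─┤
│↳ → ↓│   │
├─┬─╴ │ ╷ │
│ │↓ ↲│ │ │
│ ╵ ╶─┴─┘ │
│  ↳ → → B│
└─────────┘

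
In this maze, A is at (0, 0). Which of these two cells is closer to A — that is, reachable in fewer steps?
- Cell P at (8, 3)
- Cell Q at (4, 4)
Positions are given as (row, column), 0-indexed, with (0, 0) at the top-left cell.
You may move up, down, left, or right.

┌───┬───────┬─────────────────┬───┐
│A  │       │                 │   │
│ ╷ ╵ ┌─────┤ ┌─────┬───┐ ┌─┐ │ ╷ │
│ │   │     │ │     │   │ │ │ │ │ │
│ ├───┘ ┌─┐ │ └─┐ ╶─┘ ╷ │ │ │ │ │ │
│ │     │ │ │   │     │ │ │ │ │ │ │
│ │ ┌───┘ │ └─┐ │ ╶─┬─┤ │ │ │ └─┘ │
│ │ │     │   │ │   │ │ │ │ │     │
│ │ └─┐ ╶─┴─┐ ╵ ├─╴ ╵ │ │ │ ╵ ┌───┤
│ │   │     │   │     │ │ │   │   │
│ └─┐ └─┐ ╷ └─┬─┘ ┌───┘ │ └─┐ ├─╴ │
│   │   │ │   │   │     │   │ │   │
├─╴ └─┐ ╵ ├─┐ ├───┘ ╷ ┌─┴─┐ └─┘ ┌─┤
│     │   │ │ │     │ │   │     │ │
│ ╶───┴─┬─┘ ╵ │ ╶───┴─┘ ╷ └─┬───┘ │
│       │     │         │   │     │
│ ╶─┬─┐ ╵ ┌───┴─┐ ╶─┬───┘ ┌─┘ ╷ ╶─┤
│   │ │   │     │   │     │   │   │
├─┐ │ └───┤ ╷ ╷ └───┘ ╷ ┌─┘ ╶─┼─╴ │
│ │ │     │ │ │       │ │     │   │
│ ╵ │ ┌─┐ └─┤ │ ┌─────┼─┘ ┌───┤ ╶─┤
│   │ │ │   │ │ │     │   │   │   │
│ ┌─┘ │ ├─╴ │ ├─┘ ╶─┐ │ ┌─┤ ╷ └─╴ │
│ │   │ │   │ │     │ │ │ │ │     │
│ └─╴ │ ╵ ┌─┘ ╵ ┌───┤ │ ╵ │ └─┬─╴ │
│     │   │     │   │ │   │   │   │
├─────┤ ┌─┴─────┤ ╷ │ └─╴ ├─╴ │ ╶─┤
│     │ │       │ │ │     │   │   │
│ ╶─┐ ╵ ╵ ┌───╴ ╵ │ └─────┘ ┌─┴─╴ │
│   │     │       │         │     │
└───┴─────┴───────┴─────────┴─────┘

Shortest path A → P at (8, 3): 13 steps
Shortest path A → Q at (4, 4): 22 steps

P is closer (13 steps vs 22 steps).

Path to P:

┌───┬───────┬─────────────────┬───┐
│A  │       │                 │   │
│ ╷ ╵ ┌─────┤ ┌─────┬───┐ ┌─┐ │ ╷ │
│↓│   │     │ │     │   │ │ │ │ │ │
│ ├───┘ ┌─┐ │ └─┐ ╶─┘ ╷ │ │ │ │ │ │
│↓│     │ │ │   │     │ │ │ │ │ │ │
│ │ ┌───┘ │ └─┐ │ ╶─┬─┤ │ │ │ └─┘ │
│↓│ │     │   │ │   │ │ │ │ │     │
│ │ └─┐ ╶─┴─┐ ╵ ├─╴ ╵ │ │ │ ╵ ┌───┤
│↓│   │     │   │     │ │ │   │   │
│ └─┐ └─┐ ╷ └─┬─┘ ┌───┘ │ └─┐ ├─╴ │
│↳ ↓│   │ │   │   │     │   │ │   │
├─╴ └─┐ ╵ ├─┐ ├───┘ ╷ ┌─┴─┐ └─┘ ┌─┤
│↓ ↲  │   │ │ │     │ │   │     │ │
│ ╶───┴─┬─┘ ╵ │ ╶───┴─┘ ╷ └─┬───┘ │
│↳ → → ↓│     │         │   │     │
│ ╶─┬─┐ ╵ ┌───┴─┐ ╶─┬───┘ ┌─┘ ╷ ╶─┤
│   │ │P  │     │   │     │   │   │
├─┐ │ └───┤ ╷ ╷ └───┘ ╷ ┌─┘ ╶─┼─╴ │
│ │ │     │ │ │       │ │     │   │
│ ╵ │ ┌─┐ └─┤ │ ┌─────┼─┘ ┌───┤ ╶─┤
│   │ │ │   │ │ │     │   │   │   │
│ ┌─┘ │ ├─╴ │ ├─┘ ╶─┐ │ ┌─┤ ╷ └─╴ │
│ │   │ │   │ │     │ │ │ │ │     │
│ └─╴ │ ╵ ┌─┘ ╵ ┌───┤ │ ╵ │ └─┬─╴ │
│     │   │     │   │ │   │   │   │
├─────┤ ┌─┴─────┤ ╷ │ └─╴ ├─╴ │ ╶─┤
│     │ │       │ │ │     │   │   │
│ ╶─┐ ╵ ╵ ┌───╴ ╵ │ └─────┘ ┌─┴─╴ │
│   │     │       │         │     │
└───┴─────┴───────┴─────────┴─────┘

Path to Q:

┌───┬───────┬─────────────────┬───┐
│A  │       │                 │   │
│ ╷ ╵ ┌─────┤ ┌─────┬───┐ ┌─┐ │ ╷ │
│↓│   │     │ │     │   │ │ │ │ │ │
│ ├───┘ ┌─┐ │ └─┐ ╶─┘ ╷ │ │ │ │ │ │
│↓│     │ │ │   │     │ │ │ │ │ │ │
│ │ ┌───┘ │ └─┐ │ ╶─┬─┤ │ │ │ └─┘ │
│↓│ │     │   │ │   │ │ │ │ │     │
│ │ └─┐ ╶─┴─┐ ╵ ├─╴ ╵ │ │ │ ╵ ┌───┤
│↓│   │  Q ↰│   │     │ │ │   │   │
│ └─┐ └─┐ ╷ └─┬─┘ ┌───┘ │ └─┐ ├─╴ │
│↳ ↓│   │ │↑ ↰│   │     │   │ │   │
├─╴ └─┐ ╵ ├─┐ ├───┘ ╷ ┌─┴─┐ └─┘ ┌─┤
│↓ ↲  │   │ │↑│     │ │   │     │ │
│ ╶───┴─┬─┘ ╵ │ ╶───┴─┘ ╷ └─┬───┘ │
│↳ → → ↓│↱ → ↑│         │   │     │
│ ╶─┬─┐ ╵ ┌───┴─┐ ╶─┬───┘ ┌─┘ ╷ ╶─┤
│   │ │↳ ↑│     │   │     │   │   │
├─┐ │ └───┤ ╷ ╷ └───┘ ╷ ┌─┘ ╶─┼─╴ │
│ │ │     │ │ │       │ │     │   │
│ ╵ │ ┌─┐ └─┤ │ ┌─────┼─┘ ┌───┤ ╶─┤
│   │ │ │   │ │ │     │   │   │   │
│ ┌─┘ │ ├─╴ │ ├─┘ ╶─┐ │ ┌─┤ ╷ └─╴ │
│ │   │ │   │ │     │ │ │ │ │     │
│ └─╴ │ ╵ ┌─┘ ╵ ┌───┤ │ ╵ │ └─┬─╴ │
│     │   │     │   │ │   │   │   │
├─────┤ ┌─┴─────┤ ╷ │ └─╴ ├─╴ │ ╶─┤
│     │ │       │ │ │     │   │   │
│ ╶─┐ ╵ ╵ ┌───╴ ╵ │ └─────┘ ┌─┴─╴ │
│   │     │       │         │     │
└───┴─────┴───────┴─────────┴─────┘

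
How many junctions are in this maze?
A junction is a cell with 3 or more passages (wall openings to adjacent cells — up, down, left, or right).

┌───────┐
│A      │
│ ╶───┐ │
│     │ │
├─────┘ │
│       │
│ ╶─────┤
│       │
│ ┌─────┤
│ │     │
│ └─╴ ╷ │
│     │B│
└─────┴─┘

Checking each cell for number of passages:

Junctions found (3+ passages):
  (3, 0): 3 passages
  (4, 2): 3 passages
Total junctions: 2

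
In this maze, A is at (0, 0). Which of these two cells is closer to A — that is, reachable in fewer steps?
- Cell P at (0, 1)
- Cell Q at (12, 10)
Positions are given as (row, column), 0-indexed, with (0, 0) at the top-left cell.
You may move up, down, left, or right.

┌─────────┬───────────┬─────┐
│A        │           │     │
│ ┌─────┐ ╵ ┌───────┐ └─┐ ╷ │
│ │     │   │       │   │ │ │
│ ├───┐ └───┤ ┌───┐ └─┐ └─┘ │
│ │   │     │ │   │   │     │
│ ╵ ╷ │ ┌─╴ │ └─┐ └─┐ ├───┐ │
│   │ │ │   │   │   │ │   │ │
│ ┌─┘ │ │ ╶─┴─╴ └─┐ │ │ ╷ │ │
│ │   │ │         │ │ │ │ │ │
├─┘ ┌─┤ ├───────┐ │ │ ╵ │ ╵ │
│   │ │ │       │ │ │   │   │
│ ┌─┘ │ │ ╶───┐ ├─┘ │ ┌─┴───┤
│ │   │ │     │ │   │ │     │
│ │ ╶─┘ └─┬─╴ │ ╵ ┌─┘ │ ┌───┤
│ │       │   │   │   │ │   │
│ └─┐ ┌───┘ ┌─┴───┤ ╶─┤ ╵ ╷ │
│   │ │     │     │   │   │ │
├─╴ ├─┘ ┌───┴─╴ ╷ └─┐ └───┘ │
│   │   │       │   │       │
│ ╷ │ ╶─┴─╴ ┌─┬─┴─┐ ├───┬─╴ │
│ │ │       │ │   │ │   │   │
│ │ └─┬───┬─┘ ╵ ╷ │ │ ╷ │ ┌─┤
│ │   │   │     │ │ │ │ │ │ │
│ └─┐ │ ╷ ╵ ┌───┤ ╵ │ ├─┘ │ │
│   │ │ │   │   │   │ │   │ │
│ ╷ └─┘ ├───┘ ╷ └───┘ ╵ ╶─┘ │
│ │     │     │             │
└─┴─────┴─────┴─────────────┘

Shortest path A → P at (0, 1): 1 steps
Shortest path A → Q at (12, 10): 44 steps

P is closer (1 steps vs 44 steps).

Path to P:

┌─────────┬───────────┬─────┐
│A P      │           │     │
│ ┌─────┐ ╵ ┌───────┐ └─┐ ╷ │
│ │     │   │       │   │ │ │
│ ├───┐ └───┤ ┌───┐ └─┐ └─┘ │
│ │   │     │ │   │   │     │
│ ╵ ╷ │ ┌─╴ │ └─┐ └─┐ ├───┐ │
│   │ │ │   │   │   │ │   │ │
│ ┌─┘ │ │ ╶─┴─╴ └─┐ │ │ ╷ │ │
│ │   │ │         │ │ │ │ │ │
├─┘ ┌─┤ ├───────┐ │ │ ╵ │ ╵ │
│   │ │ │       │ │ │   │   │
│ ┌─┘ │ │ ╶───┐ ├─┘ │ ┌─┴───┤
│ │   │ │     │ │   │ │     │
│ │ ╶─┘ └─┬─╴ │ ╵ ┌─┘ │ ┌───┤
│ │       │   │   │   │ │   │
│ └─┐ ┌───┘ ┌─┴───┤ ╶─┤ ╵ ╷ │
│   │ │     │     │   │   │ │
├─╴ ├─┘ ┌───┴─╴ ╷ └─┐ └───┘ │
│   │   │       │   │       │
│ ╷ │ ╶─┴─╴ ┌─┬─┴─┐ ├───┬─╴ │
│ │ │       │ │   │ │   │   │
│ │ └─┬───┬─┘ ╵ ╷ │ │ ╷ │ ┌─┤
│ │   │   │     │ │ │ │ │ │ │
│ └─┐ │ ╷ ╵ ┌───┤ ╵ │ ├─┘ │ │
│   │ │ │   │   │   │ │   │ │
│ ╷ └─┘ ├───┘ ╷ └───┘ ╵ ╶─┘ │
│ │     │     │             │
└─┴─────┴─────┴─────────────┘

Path to Q:

┌─────────┬───────────┬─────┐
│A → → → ↓│↱ → → → → ↓│     │
│ ┌─────┐ ╵ ┌───────┐ └─┐ ╷ │
│ │     │↳ ↑│       │↳ ↓│ │ │
│ ├───┐ └───┤ ┌───┐ └─┐ └─┘ │
│ │   │     │ │   │   │↳ → ↓│
│ ╵ ╷ │ ┌─╴ │ └─┐ └─┐ ├───┐ │
│   │ │ │   │   │   │ │↓ ↰│↓│
│ ┌─┘ │ │ ╶─┴─╴ └─┐ │ │ ╷ │ │
│ │   │ │         │ │ │↓│↑│↓│
├─┘ ┌─┤ ├───────┐ │ │ ╵ │ ╵ │
│   │ │ │       │ │ │↓ ↲│↑ ↲│
│ ┌─┘ │ │ ╶───┐ ├─┘ │ ┌─┴───┤
│ │   │ │     │ │   │↓│     │
│ │ ╶─┘ └─┬─╴ │ ╵ ┌─┘ │ ┌───┤
│ │       │   │   │↓ ↲│ │   │
│ └─┐ ┌───┘ ┌─┴───┤ ╶─┤ ╵ ╷ │
│   │ │     │     │↳ ↓│   │ │
├─╴ ├─┘ ┌───┴─╴ ╷ └─┐ └───┘ │
│   │   │       │   │↳ → → ↓│
│ ╷ │ ╶─┴─╴ ┌─┬─┴─┐ ├───┬─╴ │
│ │ │       │ │   │ │   │↓ ↲│
│ │ └─┬───┬─┘ ╵ ╷ │ │ ╷ │ ┌─┤
│ │   │   │     │ │ │ │ │↓│ │
│ └─┐ │ ╷ ╵ ┌───┤ ╵ │ ├─┘ │ │
│   │ │ │   │   │   │Q│↓ ↲│ │
│ ╷ └─┘ ├───┘ ╷ └───┘ ╵ ╶─┘ │
│ │     │     │      ↑ ↲    │
└─┴─────┴─────┴─────────────┘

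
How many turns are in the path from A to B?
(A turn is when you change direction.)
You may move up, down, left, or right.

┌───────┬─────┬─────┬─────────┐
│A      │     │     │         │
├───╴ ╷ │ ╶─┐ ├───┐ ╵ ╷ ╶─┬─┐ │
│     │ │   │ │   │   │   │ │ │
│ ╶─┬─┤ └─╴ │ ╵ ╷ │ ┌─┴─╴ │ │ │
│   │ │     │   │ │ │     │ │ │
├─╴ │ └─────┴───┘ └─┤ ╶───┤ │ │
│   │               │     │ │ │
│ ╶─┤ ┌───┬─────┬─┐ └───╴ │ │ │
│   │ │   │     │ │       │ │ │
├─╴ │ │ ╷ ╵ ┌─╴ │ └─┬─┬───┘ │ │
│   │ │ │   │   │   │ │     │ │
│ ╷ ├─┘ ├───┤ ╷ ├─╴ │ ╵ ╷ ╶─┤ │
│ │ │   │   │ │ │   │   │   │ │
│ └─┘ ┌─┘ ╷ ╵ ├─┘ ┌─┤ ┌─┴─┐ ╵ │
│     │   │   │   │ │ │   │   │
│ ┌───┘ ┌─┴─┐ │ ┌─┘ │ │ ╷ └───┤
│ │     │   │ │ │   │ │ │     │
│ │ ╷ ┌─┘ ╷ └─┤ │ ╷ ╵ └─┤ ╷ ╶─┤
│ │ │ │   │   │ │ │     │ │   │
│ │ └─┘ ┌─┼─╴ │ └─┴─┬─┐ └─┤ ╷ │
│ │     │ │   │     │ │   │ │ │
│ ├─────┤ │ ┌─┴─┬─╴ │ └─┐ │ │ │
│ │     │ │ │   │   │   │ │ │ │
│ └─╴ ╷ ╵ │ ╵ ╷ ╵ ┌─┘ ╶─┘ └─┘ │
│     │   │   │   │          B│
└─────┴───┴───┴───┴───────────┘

Directions: right, right, right, down, down, right, right, up, left, up, right, right, down, down, right, up, right, down, down, right, down, right, right, right, up, left, left, up, right, right, up, left, up, right, right, right, down, down, down, down, down, down, down, left, up, left, up, left, down, left, down, down, down, right, down, right, down, down, right, right
Number of turns: 36

Solution:

┌───────┬─────┬─────┬─────────┐
│A → → ↓│↱ → ↓│     │  ↱ → → ↓│
├───╴ ╷ │ ╶─┐ ├───┐ ╵ ╷ ╶─┬─┐ │
│     │↓│↑ ↰│↓│↱ ↓│   │↑ ↰│ │↓│
│ ╶─┬─┤ └─╴ │ ╵ ╷ │ ┌─┴─╴ │ │ │
│   │ │↳ → ↑│↳ ↑│↓│ │↱ → ↑│ │↓│
├─╴ │ └─────┴───┘ └─┤ ╶───┤ │ │
│   │            ↳ ↓│↑ ← ↰│ │↓│
│ ╶─┤ ┌───┬─────┬─┐ └───╴ │ │ │
│   │ │   │     │ │↳ → → ↑│ │↓│
├─╴ │ │ ╷ ╵ ┌─╴ │ └─┬─┬───┘ │ │
│   │ │ │   │   │   │ │↓ ↰  │↓│
│ ╷ ├─┘ ├───┤ ╷ ├─╴ │ ╵ ╷ ╶─┤ │
│ │ │   │   │ │ │   │↓ ↲│↑ ↰│↓│
│ └─┘ ┌─┘ ╷ ╵ ├─┘ ┌─┤ ┌─┴─┐ ╵ │
│     │   │   │   │ │↓│   │↑ ↲│
│ ┌───┘ ┌─┴─┐ │ ┌─┘ │ │ ╷ └───┤
│ │     │   │ │ │   │↓│ │     │
│ │ ╷ ┌─┘ ╷ └─┤ │ ╷ ╵ └─┤ ╷ ╶─┤
│ │ │ │   │   │ │ │  ↳ ↓│ │   │
│ │ └─┘ ┌─┼─╴ │ └─┴─┬─┐ └─┤ ╷ │
│ │     │ │   │     │ │↳ ↓│ │ │
│ ├─────┤ │ ┌─┴─┬─╴ │ └─┐ │ │ │
│ │     │ │ │   │   │   │↓│ │ │
│ └─╴ ╷ ╵ │ ╵ ╷ ╵ ┌─┘ ╶─┘ └─┘ │
│     │   │   │   │      ↳ → B│
└─────┴───┴───┴───┴───────────┘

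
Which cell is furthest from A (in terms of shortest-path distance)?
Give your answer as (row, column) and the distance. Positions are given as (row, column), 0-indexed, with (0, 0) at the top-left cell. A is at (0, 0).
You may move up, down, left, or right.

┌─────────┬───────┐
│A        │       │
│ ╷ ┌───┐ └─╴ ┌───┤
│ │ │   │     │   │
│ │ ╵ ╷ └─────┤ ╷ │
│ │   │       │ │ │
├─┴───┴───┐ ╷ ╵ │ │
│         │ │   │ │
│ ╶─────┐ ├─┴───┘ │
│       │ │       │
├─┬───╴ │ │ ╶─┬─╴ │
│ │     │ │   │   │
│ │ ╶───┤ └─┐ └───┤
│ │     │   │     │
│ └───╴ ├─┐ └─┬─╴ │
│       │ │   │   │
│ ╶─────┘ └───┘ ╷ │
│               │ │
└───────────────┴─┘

Computing BFS distances from A to all cells:
Furthest cell: (7, 6)
Distance: 61 steps

Path from A to the furthest cell:

┌─────────┬───────┐
│A ↓      │       │
│ ╷ ┌───┐ └─╴ ┌───┤
│ │↓│↱ ↓│     │↱ ↓│
│ │ ╵ ╷ └─────┤ ╷ │
│ │↳ ↑│↳ → → ↓│↑│↓│
├─┴───┴───┐ ╷ ╵ │ │
│↱ → → → ↓│ │↳ ↑│↓│
│ ╶─────┐ ├─┴───┘ │
│↑ ← ← ↰│↓│↓ ← ← ↲│
├─┬───╴ │ │ ╶─┬─╴ │
│ │↱ → ↑│↓│↳ ↓│   │
│ │ ╶───┤ └─┐ └───┤
│ │↑ ← ↰│↳ ↓│↳ → ↓│
│ └───╴ ├─┐ └─┬─╴ │
│↱ → → ↑│ │↳ B│↓ ↲│
│ ╶─────┘ └───┘ ╷ │
│↑ ← ← ← ← ← ← ↲│ │
└───────────────┴─┘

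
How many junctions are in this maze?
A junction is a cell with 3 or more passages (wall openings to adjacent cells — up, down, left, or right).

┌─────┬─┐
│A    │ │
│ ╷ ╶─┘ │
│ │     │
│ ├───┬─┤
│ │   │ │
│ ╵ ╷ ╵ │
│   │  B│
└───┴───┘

Checking each cell for number of passages:

Junctions found (3+ passages):
  (0, 1): 3 passages
Total junctions: 1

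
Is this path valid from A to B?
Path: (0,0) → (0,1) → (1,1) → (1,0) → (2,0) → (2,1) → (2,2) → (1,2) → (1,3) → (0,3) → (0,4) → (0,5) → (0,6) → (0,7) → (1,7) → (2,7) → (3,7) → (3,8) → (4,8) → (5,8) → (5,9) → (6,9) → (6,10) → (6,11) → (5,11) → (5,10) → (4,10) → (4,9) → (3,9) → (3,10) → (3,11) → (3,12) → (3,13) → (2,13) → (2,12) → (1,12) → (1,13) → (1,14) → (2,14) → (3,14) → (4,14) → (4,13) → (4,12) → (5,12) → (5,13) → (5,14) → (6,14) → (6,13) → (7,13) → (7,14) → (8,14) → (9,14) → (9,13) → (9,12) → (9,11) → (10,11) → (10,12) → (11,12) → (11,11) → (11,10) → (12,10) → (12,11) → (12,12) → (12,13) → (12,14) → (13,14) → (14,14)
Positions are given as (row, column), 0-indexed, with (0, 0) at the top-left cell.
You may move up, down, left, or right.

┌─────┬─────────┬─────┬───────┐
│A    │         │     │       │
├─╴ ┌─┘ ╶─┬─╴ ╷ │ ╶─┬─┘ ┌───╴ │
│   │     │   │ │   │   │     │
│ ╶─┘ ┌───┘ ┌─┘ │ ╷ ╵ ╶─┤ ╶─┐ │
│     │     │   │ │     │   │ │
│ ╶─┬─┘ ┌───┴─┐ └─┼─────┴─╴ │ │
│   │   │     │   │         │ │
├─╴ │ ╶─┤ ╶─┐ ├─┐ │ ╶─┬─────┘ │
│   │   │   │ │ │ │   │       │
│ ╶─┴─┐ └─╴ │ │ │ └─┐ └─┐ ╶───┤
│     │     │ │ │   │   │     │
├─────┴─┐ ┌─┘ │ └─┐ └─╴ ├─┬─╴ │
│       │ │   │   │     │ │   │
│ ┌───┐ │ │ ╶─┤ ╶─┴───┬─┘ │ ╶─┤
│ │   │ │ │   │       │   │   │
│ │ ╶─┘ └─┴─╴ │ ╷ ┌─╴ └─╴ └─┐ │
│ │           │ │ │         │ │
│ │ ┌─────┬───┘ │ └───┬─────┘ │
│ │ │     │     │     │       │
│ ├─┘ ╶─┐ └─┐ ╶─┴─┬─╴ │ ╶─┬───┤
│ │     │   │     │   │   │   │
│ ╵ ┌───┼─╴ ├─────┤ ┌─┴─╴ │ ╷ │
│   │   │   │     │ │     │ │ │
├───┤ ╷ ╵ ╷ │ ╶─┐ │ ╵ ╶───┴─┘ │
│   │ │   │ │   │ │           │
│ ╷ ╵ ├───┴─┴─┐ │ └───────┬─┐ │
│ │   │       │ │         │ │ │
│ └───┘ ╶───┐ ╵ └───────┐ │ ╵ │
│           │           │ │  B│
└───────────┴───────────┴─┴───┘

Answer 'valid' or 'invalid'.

Checking path validity:
Result: All consecutive moves are passable.

valid

Correct solution:

┌─────┬─────────┬─────┬───────┐
│A ↓  │↱ → → → ↓│     │       │
├─╴ ┌─┘ ╶─┬─╴ ╷ │ ╶─┬─┘ ┌───╴ │
│↓ ↲│↱ ↑  │   │↓│   │   │↱ → ↓│
│ ╶─┘ ┌───┘ ┌─┘ │ ╷ ╵ ╶─┤ ╶─┐ │
│↳ → ↑│     │  ↓│ │     │↑ ↰│↓│
│ ╶─┬─┘ ┌───┴─┐ └─┼─────┴─╴ │ │
│   │   │     │↳ ↓│↱ → → → ↑│↓│
├─╴ │ ╶─┤ ╶─┐ ├─┐ │ ╶─┬─────┘ │
│   │   │   │ │ │↓│↑ ↰│  ↓ ← ↲│
│ ╶─┴─┐ └─╴ │ │ │ └─┐ └─┐ ╶───┤
│     │     │ │ │↳ ↓│↑ ↰│↳ → ↓│
├─────┴─┐ ┌─┘ │ └─┐ └─╴ ├─┬─╴ │
│       │ │   │   │↳ → ↑│ │↓ ↲│
│ ┌───┐ │ │ ╶─┤ ╶─┴───┬─┘ │ ╶─┤
│ │   │ │ │   │       │   │↳ ↓│
│ │ ╶─┘ └─┴─╴ │ ╷ ┌─╴ └─╴ └─┐ │
│ │           │ │ │         │↓│
│ │ ┌─────┬───┘ │ └───┬─────┘ │
│ │ │     │     │     │↓ ← ← ↲│
│ ├─┘ ╶─┐ └─┐ ╶─┴─┬─╴ │ ╶─┬───┤
│ │     │   │     │   │↳ ↓│   │
│ ╵ ┌───┼─╴ ├─────┤ ┌─┴─╴ │ ╷ │
│   │   │   │     │ │↓ ← ↲│ │ │
├───┤ ╷ ╵ ╷ │ ╶─┐ │ ╵ ╶───┴─┘ │
│   │ │   │ │   │ │  ↳ → → → ↓│
│ ╷ ╵ ├───┴─┴─┐ │ └───────┬─┐ │
│ │   │       │ │         │ │↓│
│ └───┘ ╶───┐ ╵ └───────┐ │ ╵ │
│           │           │ │  B│
└───────────┴───────────┴─┴───┘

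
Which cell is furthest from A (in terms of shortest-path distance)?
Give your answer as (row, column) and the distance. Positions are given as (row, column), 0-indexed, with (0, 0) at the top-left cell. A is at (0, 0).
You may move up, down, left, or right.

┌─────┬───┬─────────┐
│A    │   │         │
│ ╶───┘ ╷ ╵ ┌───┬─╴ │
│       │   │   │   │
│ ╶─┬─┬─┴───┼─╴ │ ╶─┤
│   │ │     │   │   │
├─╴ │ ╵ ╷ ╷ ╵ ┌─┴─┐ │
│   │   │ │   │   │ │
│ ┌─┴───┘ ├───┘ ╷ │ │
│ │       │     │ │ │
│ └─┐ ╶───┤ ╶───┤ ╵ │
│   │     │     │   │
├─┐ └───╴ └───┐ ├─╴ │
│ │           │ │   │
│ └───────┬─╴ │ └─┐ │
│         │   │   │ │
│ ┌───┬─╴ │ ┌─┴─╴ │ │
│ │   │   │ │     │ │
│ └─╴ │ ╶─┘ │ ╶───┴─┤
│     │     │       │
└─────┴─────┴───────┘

Computing BFS distances from A to all cells:
Furthest cell: (9, 9)
Distance: 40 steps

Path from A to the furthest cell:

┌─────┬───┬─────────┐
│A    │↱ ↓│↱ → → → ↓│
│ ╶───┘ ╷ ╵ ┌───┬─╴ │
│↳ → → ↑│↳ ↑│   │↓ ↲│
│ ╶─┬─┬─┴───┼─╴ │ ╶─┤
│   │ │     │   │↳ ↓│
├─╴ │ ╵ ╷ ╷ ╵ ┌─┴─┐ │
│   │   │ │   │↓ ↰│↓│
│ ┌─┴───┘ ├───┘ ╷ │ │
│ │       │↓ ← ↲│↑│↓│
│ └─┐ ╶───┤ ╶───┤ ╵ │
│   │     │↳ → ↓│↑ ↲│
├─┐ └───╴ └───┐ ├─╴ │
│ │           │↓│   │
│ └───────┬─╴ │ └─┐ │
│         │   │↳ ↓│ │
│ ┌───┬─╴ │ ┌─┴─╴ │ │
│ │   │   │ │↓ ← ↲│ │
│ └─╴ │ ╶─┘ │ ╶───┴─┤
│     │     │↳ → → B│
└─────┴─────┴───────┘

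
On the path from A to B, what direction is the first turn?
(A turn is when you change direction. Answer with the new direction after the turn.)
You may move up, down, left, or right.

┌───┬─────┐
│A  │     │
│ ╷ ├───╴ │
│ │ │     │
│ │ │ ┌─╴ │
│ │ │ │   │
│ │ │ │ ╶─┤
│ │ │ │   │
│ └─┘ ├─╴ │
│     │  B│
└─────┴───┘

Directions: down, down, down, down, right, right, up, up, up, right, right, down, left, down, right, down
First turn direction: right

Solution:

┌───┬─────┐
│A  │     │
│ ╷ ├───╴ │
│↓│ │↱ → ↓│
│ │ │ ┌─╴ │
│↓│ │↑│↓ ↲│
│ │ │ │ ╶─┤
│↓│ │↑│↳ ↓│
│ └─┘ ├─╴ │
│↳ → ↑│  B│
└─────┴───┘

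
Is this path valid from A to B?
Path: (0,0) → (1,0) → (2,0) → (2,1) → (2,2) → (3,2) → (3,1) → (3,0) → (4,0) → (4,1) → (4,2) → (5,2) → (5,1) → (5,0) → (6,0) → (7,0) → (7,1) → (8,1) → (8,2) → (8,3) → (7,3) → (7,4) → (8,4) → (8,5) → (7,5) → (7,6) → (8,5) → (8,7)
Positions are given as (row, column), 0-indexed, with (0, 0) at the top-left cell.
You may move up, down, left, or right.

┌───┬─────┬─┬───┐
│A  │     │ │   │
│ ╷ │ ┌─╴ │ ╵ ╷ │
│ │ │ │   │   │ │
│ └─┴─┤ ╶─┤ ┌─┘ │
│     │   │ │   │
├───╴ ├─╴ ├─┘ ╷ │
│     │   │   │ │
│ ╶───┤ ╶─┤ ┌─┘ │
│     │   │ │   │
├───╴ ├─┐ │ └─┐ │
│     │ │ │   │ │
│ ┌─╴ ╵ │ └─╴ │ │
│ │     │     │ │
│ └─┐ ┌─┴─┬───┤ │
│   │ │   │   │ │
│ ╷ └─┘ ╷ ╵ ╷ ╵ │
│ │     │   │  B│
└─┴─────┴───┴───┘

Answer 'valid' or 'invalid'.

Checking path validity:
Result: Invalid move at step 26: cannot move from (7, 6) to (8, 5).

invalid

Correct solution:

┌───┬─────┬─┬───┐
│A  │     │ │   │
│ ╷ │ ┌─╴ │ ╵ ╷ │
│↓│ │ │   │   │ │
│ └─┴─┤ ╶─┤ ┌─┘ │
│↳ → ↓│   │ │   │
├───╴ ├─╴ ├─┘ ╷ │
│↓ ← ↲│   │   │ │
│ ╶───┤ ╶─┤ ┌─┘ │
│↳ → ↓│   │ │   │
├───╴ ├─┐ │ └─┐ │
│↓ ← ↲│ │ │   │ │
│ ┌─╴ ╵ │ └─╴ │ │
│↓│     │     │ │
│ └─┐ ┌─┴─┬───┤ │
│↳ ↓│ │↱ ↓│↱ ↓│ │
│ ╷ └─┘ ╷ ╵ ╷ ╵ │
│ │↳ → ↑│↳ ↑│↳ B│
└─┴─────┴───┴───┘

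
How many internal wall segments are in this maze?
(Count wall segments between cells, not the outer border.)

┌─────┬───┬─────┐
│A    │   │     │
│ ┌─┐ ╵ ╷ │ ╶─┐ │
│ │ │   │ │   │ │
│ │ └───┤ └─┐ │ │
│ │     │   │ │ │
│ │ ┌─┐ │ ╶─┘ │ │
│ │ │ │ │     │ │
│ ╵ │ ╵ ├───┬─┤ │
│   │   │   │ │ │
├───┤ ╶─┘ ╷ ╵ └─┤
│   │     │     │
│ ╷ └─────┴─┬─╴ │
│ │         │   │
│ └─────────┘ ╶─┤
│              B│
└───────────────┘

Counting internal wall segments:
Total internal walls: 49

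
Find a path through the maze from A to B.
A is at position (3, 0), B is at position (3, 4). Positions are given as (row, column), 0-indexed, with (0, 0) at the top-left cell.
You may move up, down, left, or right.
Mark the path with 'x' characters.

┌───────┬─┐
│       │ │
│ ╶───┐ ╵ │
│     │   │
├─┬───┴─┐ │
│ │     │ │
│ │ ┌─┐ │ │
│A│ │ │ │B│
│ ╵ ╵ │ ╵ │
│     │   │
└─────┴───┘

Finding the shortest path from (3, 0) to (3, 4):
Path length: 10 steps
Directions: down → right → up → up → right → right → down → down → right → up

Solution:

┌───────┬─┐
│       │ │
│ ╶───┐ ╵ │
│     │   │
├─┬───┴─┐ │
│ │x x x│ │
│ │ ┌─┐ │ │
│A│x│ │x│B│
│ ╵ ╵ │ ╵ │
│x x  │x x│
└─────┴───┘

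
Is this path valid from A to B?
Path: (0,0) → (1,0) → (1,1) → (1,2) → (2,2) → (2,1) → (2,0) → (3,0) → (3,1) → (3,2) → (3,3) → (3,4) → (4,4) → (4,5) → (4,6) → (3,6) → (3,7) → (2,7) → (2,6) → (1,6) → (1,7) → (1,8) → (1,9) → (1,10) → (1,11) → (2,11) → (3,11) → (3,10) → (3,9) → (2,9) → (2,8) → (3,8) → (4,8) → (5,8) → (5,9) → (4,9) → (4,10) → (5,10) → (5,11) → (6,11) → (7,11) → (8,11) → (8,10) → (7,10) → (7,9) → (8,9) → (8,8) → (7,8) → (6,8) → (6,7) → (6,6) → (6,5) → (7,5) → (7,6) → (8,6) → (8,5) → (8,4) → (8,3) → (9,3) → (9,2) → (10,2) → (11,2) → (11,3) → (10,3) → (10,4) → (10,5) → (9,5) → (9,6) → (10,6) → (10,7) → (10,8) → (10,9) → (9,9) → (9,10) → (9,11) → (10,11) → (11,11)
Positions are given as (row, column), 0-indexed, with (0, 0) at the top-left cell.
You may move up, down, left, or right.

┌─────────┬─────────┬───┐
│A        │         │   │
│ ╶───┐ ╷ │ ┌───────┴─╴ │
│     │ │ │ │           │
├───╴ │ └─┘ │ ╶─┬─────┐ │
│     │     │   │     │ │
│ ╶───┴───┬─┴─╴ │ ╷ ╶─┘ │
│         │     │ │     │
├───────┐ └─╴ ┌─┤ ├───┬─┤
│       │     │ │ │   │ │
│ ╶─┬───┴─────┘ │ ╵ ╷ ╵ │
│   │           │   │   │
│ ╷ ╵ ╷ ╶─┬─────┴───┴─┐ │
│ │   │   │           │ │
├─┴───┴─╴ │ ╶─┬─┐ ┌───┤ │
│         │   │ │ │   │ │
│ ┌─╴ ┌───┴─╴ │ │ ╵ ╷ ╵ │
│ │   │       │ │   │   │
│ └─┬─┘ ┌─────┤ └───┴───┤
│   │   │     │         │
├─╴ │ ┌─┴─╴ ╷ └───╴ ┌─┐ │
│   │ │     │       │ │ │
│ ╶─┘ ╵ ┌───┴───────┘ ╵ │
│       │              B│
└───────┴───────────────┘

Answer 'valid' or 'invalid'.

Checking path validity:
Result: All consecutive moves are passable.

valid

Correct solution:

┌─────────┬─────────┬───┐
│A        │         │   │
│ ╶───┐ ╷ │ ┌───────┴─╴ │
│↳ → ↓│ │ │ │↱ → → → → ↓│
├───╴ │ └─┘ │ ╶─┬─────┐ │
│↓ ← ↲│     │↑ ↰│↓ ↰  │↓│
│ ╶───┴───┬─┴─╴ │ ╷ ╶─┘ │
│↳ → → → ↓│  ↱ ↑│↓│↑ ← ↲│
├───────┐ └─╴ ┌─┤ ├───┬─┤
│       │↳ → ↑│ │↓│↱ ↓│ │
│ ╶─┬───┴─────┘ │ ╵ ╷ ╵ │
│   │           │↳ ↑│↳ ↓│
│ ╷ ╵ ╷ ╶─┬─────┴───┴─┐ │
│ │   │   │↓ ← ← ↰    │↓│
├─┴───┴─╴ │ ╶─┬─┐ ┌───┤ │
│         │↳ ↓│ │↑│↓ ↰│↓│
│ ┌─╴ ┌───┴─╴ │ │ ╵ ╷ ╵ │
│ │   │↓ ← ← ↲│ │↑ ↲│↑ ↲│
│ └─┬─┘ ┌─────┤ └───┴───┤
│   │↓ ↲│  ↱ ↓│    ↱ → ↓│
├─╴ │ ┌─┴─╴ ╷ └───╴ ┌─┐ │
│   │↓│↱ → ↑│↳ → → ↑│ │↓│
│ ╶─┘ ╵ ┌───┴───────┘ ╵ │
│    ↳ ↑│              B│
└───────┴───────────────┘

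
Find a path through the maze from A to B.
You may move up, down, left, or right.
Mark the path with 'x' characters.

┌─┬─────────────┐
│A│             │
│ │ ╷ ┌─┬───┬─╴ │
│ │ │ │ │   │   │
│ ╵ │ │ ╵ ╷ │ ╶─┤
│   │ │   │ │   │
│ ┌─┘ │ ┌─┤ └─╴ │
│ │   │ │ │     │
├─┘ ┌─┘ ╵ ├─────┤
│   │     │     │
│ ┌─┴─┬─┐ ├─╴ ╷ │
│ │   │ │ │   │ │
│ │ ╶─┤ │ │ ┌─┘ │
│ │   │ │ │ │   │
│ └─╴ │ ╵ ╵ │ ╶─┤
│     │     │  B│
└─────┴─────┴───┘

Finding the shortest path through the maze:
Path length: 40 steps
Directions: down → down → right → up → up → right → right → right → right → right → right → down → left → down → right → down → left → left → up → up → left → down → left → down → down → right → down → down → down → right → up → up → right → up → right → down → down → left → down → right

Solution:

┌─┬─────────────┐
│A│x x x x x x x│
│ │ ╷ ┌─┬───┬─╴ │
│x│x│ │ │x x│x x│
│ ╵ │ │ ╵ ╷ │ ╶─┤
│x x│ │x x│x│x x│
│ ┌─┘ │ ┌─┤ └─╴ │
│ │   │x│ │x x x│
├─┘ ┌─┘ ╵ ├─────┤
│   │  x x│  x x│
│ ┌─┴─┬─┐ ├─╴ ╷ │
│ │   │ │x│x x│x│
│ │ ╶─┤ │ │ ┌─┘ │
│ │   │ │x│x│x x│
│ └─╴ │ ╵ ╵ │ ╶─┤
│     │  x x│x B│
└─────┴─────┴───┘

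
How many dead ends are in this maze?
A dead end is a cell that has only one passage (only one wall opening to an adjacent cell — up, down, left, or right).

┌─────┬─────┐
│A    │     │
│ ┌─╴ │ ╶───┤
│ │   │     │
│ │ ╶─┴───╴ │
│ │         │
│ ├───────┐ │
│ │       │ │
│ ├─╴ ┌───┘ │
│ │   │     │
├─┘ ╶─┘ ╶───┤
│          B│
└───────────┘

Checking each cell for number of passages:

Dead ends found at positions:
  (0, 5)
  (3, 1)
  (3, 4)
  (4, 0)
  (5, 0)
  (5, 5)
Total dead ends: 6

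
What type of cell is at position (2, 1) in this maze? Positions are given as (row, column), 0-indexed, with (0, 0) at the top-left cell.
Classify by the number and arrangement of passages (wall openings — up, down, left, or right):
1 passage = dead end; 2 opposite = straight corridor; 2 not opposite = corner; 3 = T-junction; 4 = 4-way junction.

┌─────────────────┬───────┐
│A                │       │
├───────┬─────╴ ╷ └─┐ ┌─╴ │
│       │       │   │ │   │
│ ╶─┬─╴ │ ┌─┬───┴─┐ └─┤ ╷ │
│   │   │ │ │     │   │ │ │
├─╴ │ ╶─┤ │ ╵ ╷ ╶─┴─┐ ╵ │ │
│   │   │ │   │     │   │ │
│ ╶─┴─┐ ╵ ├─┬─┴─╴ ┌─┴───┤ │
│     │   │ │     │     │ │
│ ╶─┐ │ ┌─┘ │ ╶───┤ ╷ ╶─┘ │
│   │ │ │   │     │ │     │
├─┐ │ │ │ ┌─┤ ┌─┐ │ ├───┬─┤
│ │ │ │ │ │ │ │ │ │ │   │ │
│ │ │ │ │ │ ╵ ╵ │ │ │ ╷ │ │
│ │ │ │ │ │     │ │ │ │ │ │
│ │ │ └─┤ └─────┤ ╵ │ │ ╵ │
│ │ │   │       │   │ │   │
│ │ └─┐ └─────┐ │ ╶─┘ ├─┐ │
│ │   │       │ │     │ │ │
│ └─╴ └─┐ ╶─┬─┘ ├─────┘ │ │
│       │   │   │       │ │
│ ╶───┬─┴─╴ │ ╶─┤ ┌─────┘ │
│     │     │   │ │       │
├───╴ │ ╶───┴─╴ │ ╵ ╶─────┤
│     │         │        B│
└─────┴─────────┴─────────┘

Checking cell at (2, 1):
Number of passages: 2
Cell type: corner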